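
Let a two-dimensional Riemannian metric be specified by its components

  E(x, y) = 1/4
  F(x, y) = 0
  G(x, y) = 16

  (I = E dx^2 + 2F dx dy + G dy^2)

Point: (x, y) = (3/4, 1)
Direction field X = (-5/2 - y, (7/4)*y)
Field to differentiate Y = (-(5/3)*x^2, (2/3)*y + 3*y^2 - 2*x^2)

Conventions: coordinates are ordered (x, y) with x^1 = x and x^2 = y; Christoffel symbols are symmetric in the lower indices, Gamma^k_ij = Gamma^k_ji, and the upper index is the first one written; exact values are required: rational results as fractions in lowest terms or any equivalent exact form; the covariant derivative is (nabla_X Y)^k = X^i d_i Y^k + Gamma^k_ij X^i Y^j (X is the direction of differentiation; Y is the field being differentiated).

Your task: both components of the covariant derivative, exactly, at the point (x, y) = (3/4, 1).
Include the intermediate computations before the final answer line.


E = 1/4, F = 0, G = 16 at the point
E_x = 0, E_y = 0, F_x = 0, F_y = 0, G_x = 0, G_y = 0
EG - F^2 = 4;  g^inv = (1/4) * [[16, 0], [0, 1/4]]
first-kind symbols [ij,l] = (1/2)(d_i g_jl + d_j g_il - d_l g_ij): [xx,x] = E_x/2 = 0, [xx,y] = F_x - E_y/2 = 0, [xy,x] = E_y/2 = 0, [xy,y] = G_x/2 = 0, [yy,x] = F_y - G_x/2 = 0, [yy,y] = G_y/2 = 0
Gamma^x_ij = (G*[ij,x] - F*[ij,y])/(EG - F^2), Gamma^y_ij = (E*[ij,y] - F*[ij,x])/(EG - F^2)
Gamma_xxx = 0, Gamma_xxy = 0, Gamma_xyy = 0, Gamma_yxx = 0, Gamma_yxy = 0, Gamma_yyy = 0
X = (-7/2, 7/4), Y = (-15/16, 61/24) at the point

Answer: (nabla_X Y)^x = 35/4, (nabla_X Y)^y = 133/6


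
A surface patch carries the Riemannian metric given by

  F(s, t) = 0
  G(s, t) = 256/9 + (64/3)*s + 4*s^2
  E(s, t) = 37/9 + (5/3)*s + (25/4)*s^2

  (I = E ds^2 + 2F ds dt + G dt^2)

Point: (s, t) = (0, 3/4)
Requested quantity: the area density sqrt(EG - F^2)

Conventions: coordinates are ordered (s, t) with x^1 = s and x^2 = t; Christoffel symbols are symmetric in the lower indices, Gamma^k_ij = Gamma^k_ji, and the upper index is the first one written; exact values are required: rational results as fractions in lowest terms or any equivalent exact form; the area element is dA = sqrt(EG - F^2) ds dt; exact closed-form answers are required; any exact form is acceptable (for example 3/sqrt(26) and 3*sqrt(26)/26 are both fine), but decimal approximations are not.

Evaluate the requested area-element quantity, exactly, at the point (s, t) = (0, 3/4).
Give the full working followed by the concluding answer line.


E = 37/9, F = 0, G = 256/9; EG - F^2 = 9472/81

Answer: sqrt(EG - F^2) = 16*sqrt(37)/9


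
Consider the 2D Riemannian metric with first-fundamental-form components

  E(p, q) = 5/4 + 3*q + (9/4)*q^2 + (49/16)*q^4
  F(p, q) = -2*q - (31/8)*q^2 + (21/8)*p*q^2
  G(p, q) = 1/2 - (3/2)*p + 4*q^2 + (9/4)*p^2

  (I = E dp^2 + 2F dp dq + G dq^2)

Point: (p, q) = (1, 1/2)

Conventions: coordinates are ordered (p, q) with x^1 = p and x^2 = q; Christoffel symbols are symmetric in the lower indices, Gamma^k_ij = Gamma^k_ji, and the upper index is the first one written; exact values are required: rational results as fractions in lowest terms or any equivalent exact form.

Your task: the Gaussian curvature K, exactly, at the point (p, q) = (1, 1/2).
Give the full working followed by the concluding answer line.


E = 897/256, F = -21/16, G = 9/4, EG - F^2 = 6309/1024 at the point
E_p = 0, E_q = 217/32, F_p = 21/32, F_q = -13/4, G_p = 3, G_q = 4
E_qq = 219/16, F_pq = 21/8, G_pp = 9/2
By Brioschi, K is (det M1 - det M2) divided by (EG - F^2) squared.
M1 = [[-E_qq/2 + F_pq - G_pp/2, E_p/2, F_p - E_q/2], [F_q - G_p/2, E, F], [G_q/2, F, G]] = [[-207/32, 0, -175/64], [-19/4, 897/256, -21/16], [2, -21/16, 9/4]]; det M1 = -1236663/32768
M2 = [[0, E_q/2, G_p/2], [E_q/2, E, F], [G_p/2, F, G]] = [[0, 217/64, 3/2], [217/64, 897/256, -21/16], [3/2, -21/16, 9/4]]; det M2 = -771705/16384
det M1 - det M2 = 306747/32768; K = 306747/32768 / (6309/1024)^2 = 121184/491401

Answer: K = 121184/491401


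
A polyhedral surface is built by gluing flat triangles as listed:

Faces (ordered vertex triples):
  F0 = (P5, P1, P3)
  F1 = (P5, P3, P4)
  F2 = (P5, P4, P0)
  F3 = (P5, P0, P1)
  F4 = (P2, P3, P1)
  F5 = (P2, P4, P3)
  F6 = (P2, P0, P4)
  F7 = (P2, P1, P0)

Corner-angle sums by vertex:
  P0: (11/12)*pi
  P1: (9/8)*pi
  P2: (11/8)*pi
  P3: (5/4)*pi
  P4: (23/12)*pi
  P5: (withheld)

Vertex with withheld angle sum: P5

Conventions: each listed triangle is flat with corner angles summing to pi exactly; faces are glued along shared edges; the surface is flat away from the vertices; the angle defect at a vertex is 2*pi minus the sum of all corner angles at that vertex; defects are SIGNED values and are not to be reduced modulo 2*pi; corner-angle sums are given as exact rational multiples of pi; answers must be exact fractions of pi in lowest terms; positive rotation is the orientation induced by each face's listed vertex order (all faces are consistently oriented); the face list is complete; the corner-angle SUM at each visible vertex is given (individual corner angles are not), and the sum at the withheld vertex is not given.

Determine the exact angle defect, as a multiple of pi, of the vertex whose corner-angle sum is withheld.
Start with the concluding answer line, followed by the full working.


Answer: defect(P5) = (7/12)*pi

V = 6, E = 12, F = 8; chi = V - E + F = 2
Gauss-Bonnet: total defect = 2*pi*chi = 4*pi; visible defects sum to (41/12)*pi


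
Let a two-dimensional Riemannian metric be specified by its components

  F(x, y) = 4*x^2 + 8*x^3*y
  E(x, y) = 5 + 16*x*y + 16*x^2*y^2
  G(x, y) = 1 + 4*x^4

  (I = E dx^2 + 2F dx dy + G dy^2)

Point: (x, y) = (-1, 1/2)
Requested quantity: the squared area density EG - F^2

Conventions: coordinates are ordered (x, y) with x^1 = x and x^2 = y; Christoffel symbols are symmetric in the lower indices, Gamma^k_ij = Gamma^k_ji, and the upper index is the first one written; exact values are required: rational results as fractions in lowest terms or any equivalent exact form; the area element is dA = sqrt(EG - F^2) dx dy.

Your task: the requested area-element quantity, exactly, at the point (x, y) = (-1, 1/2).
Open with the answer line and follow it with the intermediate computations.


Answer: EG - F^2 = 5

E = 1, F = 0, G = 5; EG - F^2 = 5


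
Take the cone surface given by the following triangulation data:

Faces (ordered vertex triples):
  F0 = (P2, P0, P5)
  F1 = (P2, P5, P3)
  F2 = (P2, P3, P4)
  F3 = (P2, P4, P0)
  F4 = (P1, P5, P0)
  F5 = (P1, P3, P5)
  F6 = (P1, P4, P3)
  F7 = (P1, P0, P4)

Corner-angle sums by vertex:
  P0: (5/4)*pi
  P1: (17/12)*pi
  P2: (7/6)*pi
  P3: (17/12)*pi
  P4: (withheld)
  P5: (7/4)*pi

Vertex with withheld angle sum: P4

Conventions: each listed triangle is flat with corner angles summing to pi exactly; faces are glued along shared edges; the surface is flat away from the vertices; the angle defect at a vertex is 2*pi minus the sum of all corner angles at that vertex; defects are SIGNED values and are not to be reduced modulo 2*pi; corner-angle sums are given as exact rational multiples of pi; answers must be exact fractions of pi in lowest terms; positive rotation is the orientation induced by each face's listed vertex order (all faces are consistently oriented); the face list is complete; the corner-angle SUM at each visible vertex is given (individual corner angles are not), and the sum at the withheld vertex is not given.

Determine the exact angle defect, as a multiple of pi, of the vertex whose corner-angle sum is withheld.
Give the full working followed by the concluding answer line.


V = 6, E = 12, F = 8; chi = V - E + F = 2
Gauss-Bonnet: total defect = 2*pi*chi = 4*pi; visible defects sum to 3*pi

Answer: defect(P4) = pi


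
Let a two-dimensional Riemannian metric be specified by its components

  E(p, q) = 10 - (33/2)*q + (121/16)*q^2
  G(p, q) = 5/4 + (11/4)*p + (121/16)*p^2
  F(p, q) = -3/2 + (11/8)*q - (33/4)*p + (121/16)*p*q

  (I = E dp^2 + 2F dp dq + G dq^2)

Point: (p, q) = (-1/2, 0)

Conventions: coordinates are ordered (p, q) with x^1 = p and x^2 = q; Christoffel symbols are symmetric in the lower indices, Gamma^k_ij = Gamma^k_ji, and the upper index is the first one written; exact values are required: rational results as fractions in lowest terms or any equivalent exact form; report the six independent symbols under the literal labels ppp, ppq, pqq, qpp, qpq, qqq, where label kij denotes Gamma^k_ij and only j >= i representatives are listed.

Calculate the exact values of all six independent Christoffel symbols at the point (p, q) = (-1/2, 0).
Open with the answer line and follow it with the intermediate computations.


Answer: Gamma_ppp = 0, Gamma_ppq = -528/689, Gamma_pqq = 0, Gamma_qpp = 0, Gamma_qpq = -154/689, Gamma_qqq = 0

E = 10, F = 21/8, G = 113/64 at the point
E_p = 0, E_q = -33/2, F_p = -33/4, F_q = -77/32, G_p = -77/16, G_q = 0
EG - F^2 = 689/64;  g^inv = (64/689) * [[113/64, -21/8], [-21/8, 10]]
first-kind symbols [ij,l] = (1/2)(d_i g_jl + d_j g_il - d_l g_ij): [pp,p] = E_p/2 = 0, [pp,q] = F_p - E_q/2 = 0, [pq,p] = E_q/2 = -33/4, [pq,q] = G_p/2 = -77/32, [qq,p] = F_q - G_p/2 = 0, [qq,q] = G_q/2 = 0
Gamma^p_ij = (G*[ij,p] - F*[ij,q])/(EG - F^2), Gamma^q_ij = (E*[ij,q] - F*[ij,p])/(EG - F^2)


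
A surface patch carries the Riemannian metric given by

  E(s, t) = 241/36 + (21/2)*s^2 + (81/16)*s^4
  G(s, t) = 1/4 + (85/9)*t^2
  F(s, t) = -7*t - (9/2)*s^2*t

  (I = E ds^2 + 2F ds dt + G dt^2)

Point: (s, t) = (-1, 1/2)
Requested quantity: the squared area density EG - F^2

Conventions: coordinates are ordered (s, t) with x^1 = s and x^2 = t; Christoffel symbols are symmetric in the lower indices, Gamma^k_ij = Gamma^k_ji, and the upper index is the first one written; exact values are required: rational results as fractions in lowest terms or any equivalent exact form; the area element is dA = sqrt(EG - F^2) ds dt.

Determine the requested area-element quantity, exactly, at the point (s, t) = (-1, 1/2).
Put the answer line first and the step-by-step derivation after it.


Answer: EG - F^2 = 64937/2592

E = 3205/144, F = -23/4, G = 47/18; EG - F^2 = 64937/2592


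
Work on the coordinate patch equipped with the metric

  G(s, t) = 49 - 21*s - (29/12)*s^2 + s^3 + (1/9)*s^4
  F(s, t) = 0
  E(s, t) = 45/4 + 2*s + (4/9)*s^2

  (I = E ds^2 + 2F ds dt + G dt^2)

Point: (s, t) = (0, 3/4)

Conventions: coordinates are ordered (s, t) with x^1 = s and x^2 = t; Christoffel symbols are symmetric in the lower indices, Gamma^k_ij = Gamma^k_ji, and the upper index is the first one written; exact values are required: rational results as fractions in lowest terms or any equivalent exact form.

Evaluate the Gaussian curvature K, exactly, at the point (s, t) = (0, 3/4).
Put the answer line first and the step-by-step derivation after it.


Answer: K = 32/4725

E = 45/4, F = 0, G = 49, EG - F^2 = 2205/4 at the point
E_s = 2, E_t = 0, F_s = 0, F_t = 0, G_s = -21, G_t = 0
E_tt = 0, F_st = 0, G_ss = -29/6
Using the Brioschi determinant formula for K from the metric derivatives:
M1 = [[-E_tt/2 + F_st - G_ss/2, E_s/2, F_s - E_t/2], [F_t - G_s/2, E, F], [G_t/2, F, G]] = [[29/12, 1, 0], [21/2, 45/4, 0], [0, 0, 49]]; det M1 = 13083/16
M2 = [[0, E_t/2, G_s/2], [E_t/2, E, F], [G_s/2, F, G]] = [[0, 0, -21/2], [0, 45/4, 0], [-21/2, 0, 49]]; det M2 = -19845/16
det M1 - det M2 = 2058; K = 2058 / (2205/4)^2 = 32/4725


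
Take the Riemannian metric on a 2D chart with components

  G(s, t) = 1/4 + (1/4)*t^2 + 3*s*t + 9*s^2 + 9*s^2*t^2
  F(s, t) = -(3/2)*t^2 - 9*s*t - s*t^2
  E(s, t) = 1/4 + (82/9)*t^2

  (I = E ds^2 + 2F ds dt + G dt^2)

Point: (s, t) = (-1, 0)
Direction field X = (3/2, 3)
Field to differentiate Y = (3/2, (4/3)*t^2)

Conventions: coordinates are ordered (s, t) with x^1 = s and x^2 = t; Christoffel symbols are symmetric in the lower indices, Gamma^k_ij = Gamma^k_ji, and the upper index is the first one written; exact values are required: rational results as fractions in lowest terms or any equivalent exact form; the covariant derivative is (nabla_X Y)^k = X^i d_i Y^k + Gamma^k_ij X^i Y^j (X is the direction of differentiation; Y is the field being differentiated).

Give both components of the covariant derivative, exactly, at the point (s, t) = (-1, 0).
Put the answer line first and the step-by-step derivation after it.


Answer: (nabla_X Y)^s = 0, (nabla_X Y)^t = -162/37

E = 1/4, F = 0, G = 37/4 at the point
E_s = 0, E_t = 0, F_s = 0, F_t = 9, G_s = -18, G_t = -3
EG - F^2 = 37/16;  g^inv = (16/37) * [[37/4, 0], [0, 1/4]]
first-kind symbols [ij,l] = (1/2)(d_i g_jl + d_j g_il - d_l g_ij): [ss,s] = E_s/2 = 0, [ss,t] = F_s - E_t/2 = 0, [st,s] = E_t/2 = 0, [st,t] = G_s/2 = -9, [tt,s] = F_t - G_s/2 = 18, [tt,t] = G_t/2 = -3/2
Gamma^s_ij = (G*[ij,s] - F*[ij,t])/(EG - F^2), Gamma^t_ij = (E*[ij,t] - F*[ij,s])/(EG - F^2)
Gamma_sss = 0, Gamma_sst = 0, Gamma_stt = 72, Gamma_tss = 0, Gamma_tst = -36/37, Gamma_ttt = -6/37
X = (3/2, 3), Y = (3/2, 0) at the point


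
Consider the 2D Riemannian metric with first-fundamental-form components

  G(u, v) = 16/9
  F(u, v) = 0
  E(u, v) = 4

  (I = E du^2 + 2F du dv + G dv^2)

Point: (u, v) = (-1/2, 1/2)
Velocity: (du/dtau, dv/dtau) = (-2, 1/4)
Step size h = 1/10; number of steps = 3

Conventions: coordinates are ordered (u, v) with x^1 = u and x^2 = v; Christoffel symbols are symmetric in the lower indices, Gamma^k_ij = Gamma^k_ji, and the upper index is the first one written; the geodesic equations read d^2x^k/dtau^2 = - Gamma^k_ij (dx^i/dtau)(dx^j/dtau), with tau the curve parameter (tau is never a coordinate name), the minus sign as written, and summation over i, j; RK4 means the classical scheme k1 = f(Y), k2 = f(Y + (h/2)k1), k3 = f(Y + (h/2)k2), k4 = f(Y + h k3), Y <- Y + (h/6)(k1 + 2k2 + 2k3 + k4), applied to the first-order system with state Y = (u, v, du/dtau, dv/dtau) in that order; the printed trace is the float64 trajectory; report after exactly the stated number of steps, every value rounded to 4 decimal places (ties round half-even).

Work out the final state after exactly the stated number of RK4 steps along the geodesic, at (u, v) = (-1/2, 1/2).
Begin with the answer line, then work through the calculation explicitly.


Answer: u = -1.1000, v = 0.5750, du/dtau = -2.0000, dv/dtau = 0.2500

f(Y) = (du/dtau, dv/dtau, -Gamma^u_ij Y'^i Y'^j, -Gamma^v_ij Y'^i Y'^j) with the Gammas evaluated at the stage position; h = 0.100000; intermediate values shown to 6 dp
step 0: u = -0.5000, v = 0.5000, du/dtau = -2.0000, dv/dtau = 0.2500
step 1:
  k1: at (u, v) = (-0.500000, 0.500000), (du/dtau, dv/dtau) = (-2.000000, 0.250000); Gamma_uuu = 0.000000, Gamma_uuv = 0.000000, Gamma_uvv = 0.000000, Gamma_vuu = 0.000000, Gamma_vuv = 0.000000, Gamma_vvv = 0.000000; k1 = (-2.000000, 0.250000, 0.000000, 0.000000)
  k2: at (u, v) = (-0.600000, 0.512500), (du/dtau, dv/dtau) = (-2.000000, 0.250000); Gamma_uuu = 0.000000, Gamma_uuv = 0.000000, Gamma_uvv = 0.000000, Gamma_vuu = 0.000000, Gamma_vuv = 0.000000, Gamma_vvv = 0.000000; k2 = (-2.000000, 0.250000, 0.000000, 0.000000)
  k3: at (u, v) = (-0.600000, 0.512500), (du/dtau, dv/dtau) = (-2.000000, 0.250000); Gamma_uuu = 0.000000, Gamma_uuv = 0.000000, Gamma_uvv = 0.000000, Gamma_vuu = 0.000000, Gamma_vuv = 0.000000, Gamma_vvv = 0.000000; k3 = (-2.000000, 0.250000, 0.000000, 0.000000)
  k4: at (u, v) = (-0.700000, 0.525000), (du/dtau, dv/dtau) = (-2.000000, 0.250000); Gamma_uuu = 0.000000, Gamma_uuv = 0.000000, Gamma_uvv = 0.000000, Gamma_vuu = 0.000000, Gamma_vuv = 0.000000, Gamma_vvv = 0.000000; k4 = (-2.000000, 0.250000, 0.000000, 0.000000)
  Y <- Y + (h/6)(k1 + 2k2 + 2k3 + k4): u = -0.7000, v = 0.5250, du/dtau = -2.0000, dv/dtau = 0.2500
step 2:
  k1: at (u, v) = (-0.700000, 0.525000), (du/dtau, dv/dtau) = (-2.000000, 0.250000); Gamma_uuu = 0.000000, Gamma_uuv = 0.000000, Gamma_uvv = 0.000000, Gamma_vuu = 0.000000, Gamma_vuv = 0.000000, Gamma_vvv = 0.000000; k1 = (-2.000000, 0.250000, 0.000000, 0.000000)
  k2: at (u, v) = (-0.800000, 0.537500), (du/dtau, dv/dtau) = (-2.000000, 0.250000); Gamma_uuu = 0.000000, Gamma_uuv = 0.000000, Gamma_uvv = 0.000000, Gamma_vuu = 0.000000, Gamma_vuv = 0.000000, Gamma_vvv = 0.000000; k2 = (-2.000000, 0.250000, 0.000000, 0.000000)
  k3: at (u, v) = (-0.800000, 0.537500), (du/dtau, dv/dtau) = (-2.000000, 0.250000); Gamma_uuu = 0.000000, Gamma_uuv = 0.000000, Gamma_uvv = 0.000000, Gamma_vuu = 0.000000, Gamma_vuv = 0.000000, Gamma_vvv = 0.000000; k3 = (-2.000000, 0.250000, 0.000000, 0.000000)
  k4: at (u, v) = (-0.900000, 0.550000), (du/dtau, dv/dtau) = (-2.000000, 0.250000); Gamma_uuu = 0.000000, Gamma_uuv = 0.000000, Gamma_uvv = 0.000000, Gamma_vuu = 0.000000, Gamma_vuv = 0.000000, Gamma_vvv = 0.000000; k4 = (-2.000000, 0.250000, 0.000000, 0.000000)
  Y <- Y + (h/6)(k1 + 2k2 + 2k3 + k4): u = -0.9000, v = 0.5500, du/dtau = -2.0000, dv/dtau = 0.2500
step 3:
  k1: at (u, v) = (-0.900000, 0.550000), (du/dtau, dv/dtau) = (-2.000000, 0.250000); Gamma_uuu = 0.000000, Gamma_uuv = 0.000000, Gamma_uvv = 0.000000, Gamma_vuu = 0.000000, Gamma_vuv = 0.000000, Gamma_vvv = 0.000000; k1 = (-2.000000, 0.250000, 0.000000, 0.000000)
  k2: at (u, v) = (-1.000000, 0.562500), (du/dtau, dv/dtau) = (-2.000000, 0.250000); Gamma_uuu = 0.000000, Gamma_uuv = 0.000000, Gamma_uvv = 0.000000, Gamma_vuu = 0.000000, Gamma_vuv = 0.000000, Gamma_vvv = 0.000000; k2 = (-2.000000, 0.250000, 0.000000, 0.000000)
  k3: at (u, v) = (-1.000000, 0.562500), (du/dtau, dv/dtau) = (-2.000000, 0.250000); Gamma_uuu = 0.000000, Gamma_uuv = 0.000000, Gamma_uvv = 0.000000, Gamma_vuu = 0.000000, Gamma_vuv = 0.000000, Gamma_vvv = 0.000000; k3 = (-2.000000, 0.250000, 0.000000, 0.000000)
  k4: at (u, v) = (-1.100000, 0.575000), (du/dtau, dv/dtau) = (-2.000000, 0.250000); Gamma_uuu = 0.000000, Gamma_uuv = 0.000000, Gamma_uvv = 0.000000, Gamma_vuu = 0.000000, Gamma_vuv = 0.000000, Gamma_vvv = 0.000000; k4 = (-2.000000, 0.250000, 0.000000, 0.000000)
  Y <- Y + (h/6)(k1 + 2k2 + 2k3 + k4): u = -1.1000, v = 0.5750, du/dtau = -2.0000, dv/dtau = 0.2500


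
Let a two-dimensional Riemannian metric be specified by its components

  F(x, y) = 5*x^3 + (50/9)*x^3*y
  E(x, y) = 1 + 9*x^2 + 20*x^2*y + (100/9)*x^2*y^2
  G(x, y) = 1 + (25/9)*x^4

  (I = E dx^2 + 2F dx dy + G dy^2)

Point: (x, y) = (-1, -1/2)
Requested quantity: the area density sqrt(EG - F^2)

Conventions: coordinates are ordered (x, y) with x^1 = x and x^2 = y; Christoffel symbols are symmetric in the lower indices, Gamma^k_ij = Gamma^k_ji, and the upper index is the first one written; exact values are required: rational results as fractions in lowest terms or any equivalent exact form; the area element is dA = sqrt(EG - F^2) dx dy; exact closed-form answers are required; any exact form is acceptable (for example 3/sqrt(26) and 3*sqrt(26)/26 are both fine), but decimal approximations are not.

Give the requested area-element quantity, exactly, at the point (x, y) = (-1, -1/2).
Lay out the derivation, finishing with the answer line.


E = 25/9, F = -20/9, G = 34/9; EG - F^2 = 50/9

Answer: sqrt(EG - F^2) = 5*sqrt(2)/3


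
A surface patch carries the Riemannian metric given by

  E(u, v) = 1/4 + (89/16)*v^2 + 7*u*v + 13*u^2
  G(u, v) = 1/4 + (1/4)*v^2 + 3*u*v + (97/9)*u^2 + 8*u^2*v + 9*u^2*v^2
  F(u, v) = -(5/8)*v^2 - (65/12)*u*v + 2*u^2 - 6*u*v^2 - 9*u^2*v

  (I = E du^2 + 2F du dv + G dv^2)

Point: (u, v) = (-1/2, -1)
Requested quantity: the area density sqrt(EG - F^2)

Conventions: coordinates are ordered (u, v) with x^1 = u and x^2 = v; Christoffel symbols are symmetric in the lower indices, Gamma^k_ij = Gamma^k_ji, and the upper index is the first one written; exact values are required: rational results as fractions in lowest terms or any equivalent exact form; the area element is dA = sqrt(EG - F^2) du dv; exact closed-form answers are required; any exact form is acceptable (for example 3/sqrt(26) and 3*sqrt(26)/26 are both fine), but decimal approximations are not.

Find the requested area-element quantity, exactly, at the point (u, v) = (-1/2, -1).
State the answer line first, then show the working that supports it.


Answer: sqrt(EG - F^2) = sqrt(32414)/24

E = 201/16, F = 29/12, G = 89/18; EG - F^2 = 16207/288


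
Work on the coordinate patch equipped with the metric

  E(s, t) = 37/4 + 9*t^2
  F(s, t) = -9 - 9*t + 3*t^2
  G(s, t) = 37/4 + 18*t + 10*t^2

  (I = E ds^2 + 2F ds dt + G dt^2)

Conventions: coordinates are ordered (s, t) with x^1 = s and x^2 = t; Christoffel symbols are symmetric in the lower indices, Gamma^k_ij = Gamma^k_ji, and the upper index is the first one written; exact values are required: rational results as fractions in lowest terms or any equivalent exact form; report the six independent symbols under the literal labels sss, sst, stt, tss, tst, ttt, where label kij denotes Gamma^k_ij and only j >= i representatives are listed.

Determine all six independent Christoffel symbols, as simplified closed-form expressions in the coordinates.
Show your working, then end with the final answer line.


E = 37/4 + 9*t^2; F = -9 - 9*t + 3*t^2; G = 37/4 + 18*t + 10*t^2
Gamma^k_ij = (1/2) g^{kl} (d_i g_jl + d_j g_il - d_l g_ij), with g^inv = (1/(EG-F^2)) [[G, -F], [-F, E]]
first partials: E_s = 0, E_t = 18*t, F_s = 0, F_t = -9 + 6*t, G_s = 0, G_t = 18 + 20*t
D = EG - F^2 = 73/16 + (9/2)*t + (595/4)*t^2 + 216*t^3 + 81*t^4
expanded: Gamma^s_ss = (G E_s - 2F F_s + F E_t)/(2D), Gamma^s_st = (G E_t - F G_s)/(2D), Gamma^s_tt = (2G F_t - G G_s - F G_t)/(2D), Gamma^t_ss = (2E F_s - E E_t - F E_s)/(2D), Gamma^t_st = (E G_s - F E_t)/(2D), Gamma^t_tt = (E G_t - 2F F_t + F G_s)/(2D); substitute and cancel common factors

Answer: Gamma_sss = (432*t^3 - 1296*t^2 - 1296*t)/(1296*t^4 + 3456*t^3 + 2380*t^2 + 72*t + 73), Gamma_sst = (1440*t^3 + 2592*t^2 + 1332*t)/(1296*t^4 + 3456*t^3 + 2380*t^2 + 72*t + 73), Gamma_stt = (480*t^3 + 1296*t^2 + 1032*t - 36)/(1296*t^4 + 3456*t^3 + 2380*t^2 + 72*t + 73), Gamma_tss = (-1296*t^3 - 1332*t)/(1296*t^4 + 3456*t^3 + 2380*t^2 + 72*t + 73), Gamma_tst = (-432*t^3 + 1296*t^2 + 1296*t)/(1296*t^4 + 3456*t^3 + 2380*t^2 + 72*t + 73), Gamma_ttt = (1152*t^3 + 2592*t^2 + 1048*t + 36)/(1296*t^4 + 3456*t^3 + 2380*t^2 + 72*t + 73)


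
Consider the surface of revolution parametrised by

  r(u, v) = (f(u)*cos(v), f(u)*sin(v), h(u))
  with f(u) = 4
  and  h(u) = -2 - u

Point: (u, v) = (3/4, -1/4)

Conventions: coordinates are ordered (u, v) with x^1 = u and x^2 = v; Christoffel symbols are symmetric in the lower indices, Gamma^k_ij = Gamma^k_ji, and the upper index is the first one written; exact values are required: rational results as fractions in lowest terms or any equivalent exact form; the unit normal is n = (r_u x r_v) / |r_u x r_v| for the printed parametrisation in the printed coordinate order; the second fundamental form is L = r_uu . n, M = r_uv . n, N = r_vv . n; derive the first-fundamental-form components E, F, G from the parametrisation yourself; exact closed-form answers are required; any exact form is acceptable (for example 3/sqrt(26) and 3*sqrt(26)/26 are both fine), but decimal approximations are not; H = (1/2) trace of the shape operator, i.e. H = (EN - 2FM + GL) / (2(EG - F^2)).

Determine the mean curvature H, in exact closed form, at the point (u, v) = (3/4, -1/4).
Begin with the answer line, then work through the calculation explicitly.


Answer: H = -1/8

f = 4, f' = 0, f'' = 0, h' = -1, h'' = 0
E = 1, F = 0, G = 16; answer radicand W^2 = 1
unnormalised second-form numerators: l = 0, m = 0, n = -4; L = l/sqrt(1), and similarly M = m/sqrt(W^2), N = n/sqrt(W^2)
H = (E*n - 2*F*m + G*l) / (2*(EG - F^2)*sqrt(W^2)); E*n - 2*F*m + G*l = -4, EG - F^2 = 16, so H = (-1/8)/sqrt(1)


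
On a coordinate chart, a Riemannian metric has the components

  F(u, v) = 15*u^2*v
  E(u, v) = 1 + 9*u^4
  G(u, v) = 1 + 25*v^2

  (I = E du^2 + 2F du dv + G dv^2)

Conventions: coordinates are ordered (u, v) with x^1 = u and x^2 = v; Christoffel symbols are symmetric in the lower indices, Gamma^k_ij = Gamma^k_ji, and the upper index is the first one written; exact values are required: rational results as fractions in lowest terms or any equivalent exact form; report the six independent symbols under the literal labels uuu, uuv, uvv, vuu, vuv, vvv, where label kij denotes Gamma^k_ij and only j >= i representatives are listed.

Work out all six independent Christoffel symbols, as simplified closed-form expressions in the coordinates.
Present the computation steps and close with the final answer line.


E = 1 + 9*u^4; F = 15*u^2*v; G = 1 + 25*v^2
Gamma^k_ij = (1/2) g^{kl} (d_i g_jl + d_j g_il - d_l g_ij), with g^inv = (1/(EG-F^2)) [[G, -F], [-F, E]]
first partials: E_u = 36*u^3, E_v = 0, F_u = 30*u*v, F_v = 15*u^2, G_u = 0, G_v = 50*v
D = EG - F^2 = 1 + 25*v^2 + 9*u^4
expanded: Gamma^u_uu = (G E_u - 2F F_u + F E_v)/(2D), Gamma^u_uv = (G E_v - F G_u)/(2D), Gamma^u_vv = (2G F_v - G G_u - F G_v)/(2D), Gamma^v_uu = (2E F_u - E E_v - F E_u)/(2D), Gamma^v_uv = (E G_u - F E_v)/(2D), Gamma^v_vv = (E G_v - 2F F_v + F G_u)/(2D); substitute and cancel common factors

Answer: Gamma_uuu = 18*u^3/(9*u^4 + 25*v^2 + 1), Gamma_uuv = 0, Gamma_uvv = 15*u^2/(9*u^4 + 25*v^2 + 1), Gamma_vuu = 30*u*v/(9*u^4 + 25*v^2 + 1), Gamma_vuv = 0, Gamma_vvv = 25*v/(9*u^4 + 25*v^2 + 1)


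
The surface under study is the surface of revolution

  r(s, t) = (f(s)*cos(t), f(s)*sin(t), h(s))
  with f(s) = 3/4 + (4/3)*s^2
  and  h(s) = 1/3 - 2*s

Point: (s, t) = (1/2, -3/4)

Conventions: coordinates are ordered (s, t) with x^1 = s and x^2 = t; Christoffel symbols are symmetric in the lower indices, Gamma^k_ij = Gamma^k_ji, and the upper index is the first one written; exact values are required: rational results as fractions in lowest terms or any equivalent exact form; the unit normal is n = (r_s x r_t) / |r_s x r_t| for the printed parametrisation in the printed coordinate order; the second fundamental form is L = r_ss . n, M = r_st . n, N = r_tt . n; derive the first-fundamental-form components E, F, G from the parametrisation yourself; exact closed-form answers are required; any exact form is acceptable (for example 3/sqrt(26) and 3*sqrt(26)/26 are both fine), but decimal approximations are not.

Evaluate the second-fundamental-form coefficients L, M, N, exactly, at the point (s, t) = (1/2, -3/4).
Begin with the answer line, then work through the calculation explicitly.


Answer: L = 8*sqrt(13)/13, M = 0, N = -sqrt(13)/4

f = 13/12, f' = 4/3, f'' = 8/3, h' = -2, h'' = 0
E = 52/9, F = 0, G = 169/144; answer radicand W^2 = 52/9
unnormalised second-form numerators: l = 16/3, m = 0, n = -13/6; L = l/sqrt(52/9), and similarly M = m/sqrt(W^2), N = n/sqrt(W^2)


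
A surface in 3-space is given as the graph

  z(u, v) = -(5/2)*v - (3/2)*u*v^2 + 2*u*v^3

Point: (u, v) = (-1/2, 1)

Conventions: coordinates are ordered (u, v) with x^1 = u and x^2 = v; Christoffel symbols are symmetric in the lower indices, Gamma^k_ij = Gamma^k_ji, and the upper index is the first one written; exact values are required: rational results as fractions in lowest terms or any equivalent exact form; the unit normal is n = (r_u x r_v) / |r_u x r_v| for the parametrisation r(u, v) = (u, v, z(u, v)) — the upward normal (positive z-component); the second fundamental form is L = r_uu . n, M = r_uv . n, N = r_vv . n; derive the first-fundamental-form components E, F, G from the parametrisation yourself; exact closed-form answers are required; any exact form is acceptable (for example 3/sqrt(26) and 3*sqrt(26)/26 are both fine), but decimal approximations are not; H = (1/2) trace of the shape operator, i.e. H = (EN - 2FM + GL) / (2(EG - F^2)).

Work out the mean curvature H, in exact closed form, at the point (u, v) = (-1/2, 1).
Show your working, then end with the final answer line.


z_u = 1/2, z_v = -4, z_uu = 0, z_uv = 3, z_vv = -9/2
E = 5/4, F = -2, G = 17; answer radicand W^2 = 69/4
unnormalised second-form numerators: l = 0, m = 3, n = -9/2; L = l/sqrt(69/4), and similarly M = m/sqrt(W^2), N = n/sqrt(W^2)
H = (E*n - 2*F*m + G*l) / (2*(EG - F^2)*sqrt(W^2)); E*n - 2*F*m + G*l = 51/8, EG - F^2 = 69/4, so H = (17/92)/sqrt(69/4)

Answer: H = 17*sqrt(69)/3174


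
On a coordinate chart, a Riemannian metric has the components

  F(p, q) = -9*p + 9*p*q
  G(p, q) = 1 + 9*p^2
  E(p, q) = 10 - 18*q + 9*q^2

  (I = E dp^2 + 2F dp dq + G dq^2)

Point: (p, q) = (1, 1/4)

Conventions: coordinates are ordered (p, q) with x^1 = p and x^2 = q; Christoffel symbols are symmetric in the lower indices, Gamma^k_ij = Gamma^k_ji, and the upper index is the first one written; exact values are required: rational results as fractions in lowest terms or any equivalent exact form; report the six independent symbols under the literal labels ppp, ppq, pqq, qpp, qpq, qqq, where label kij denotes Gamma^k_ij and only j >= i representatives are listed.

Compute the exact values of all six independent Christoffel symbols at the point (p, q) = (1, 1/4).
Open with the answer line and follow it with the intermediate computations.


Answer: Gamma_ppp = 0, Gamma_ppq = -108/241, Gamma_pqq = 0, Gamma_qpp = 0, Gamma_qpq = 144/241, Gamma_qqq = 0

E = 97/16, F = -27/4, G = 10 at the point
E_p = 0, E_q = -27/2, F_p = -27/4, F_q = 9, G_p = 18, G_q = 0
EG - F^2 = 241/16;  g^inv = (16/241) * [[10, 27/4], [27/4, 97/16]]
first-kind symbols [ij,l] = (1/2)(d_i g_jl + d_j g_il - d_l g_ij): [pp,p] = E_p/2 = 0, [pp,q] = F_p - E_q/2 = 0, [pq,p] = E_q/2 = -27/4, [pq,q] = G_p/2 = 9, [qq,p] = F_q - G_p/2 = 0, [qq,q] = G_q/2 = 0
Gamma^p_ij = (G*[ij,p] - F*[ij,q])/(EG - F^2), Gamma^q_ij = (E*[ij,q] - F*[ij,p])/(EG - F^2)


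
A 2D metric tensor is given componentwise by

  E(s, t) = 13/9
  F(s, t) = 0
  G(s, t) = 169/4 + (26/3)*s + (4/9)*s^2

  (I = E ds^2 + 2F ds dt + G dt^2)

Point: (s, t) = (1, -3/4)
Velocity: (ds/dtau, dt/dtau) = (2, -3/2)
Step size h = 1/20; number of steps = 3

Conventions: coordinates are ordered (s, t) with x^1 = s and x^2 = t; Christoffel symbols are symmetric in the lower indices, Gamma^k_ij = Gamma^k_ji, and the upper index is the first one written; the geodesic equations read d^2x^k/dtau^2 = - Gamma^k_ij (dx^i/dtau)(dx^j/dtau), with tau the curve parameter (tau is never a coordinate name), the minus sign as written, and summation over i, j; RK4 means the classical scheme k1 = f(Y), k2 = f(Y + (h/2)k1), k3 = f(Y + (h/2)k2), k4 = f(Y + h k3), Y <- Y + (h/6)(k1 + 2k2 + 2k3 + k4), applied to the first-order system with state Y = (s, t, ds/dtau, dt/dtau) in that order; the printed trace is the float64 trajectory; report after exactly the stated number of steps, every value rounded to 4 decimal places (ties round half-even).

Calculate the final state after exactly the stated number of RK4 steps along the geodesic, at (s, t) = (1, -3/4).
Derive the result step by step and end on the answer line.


f(Y) = (ds/dtau, dt/dtau, -Gamma^s_ij Y'^i Y'^j, -Gamma^t_ij Y'^i Y'^j) with the Gammas evaluated at the stage position; h = 0.050000; intermediate values shown to 6 dp
step 0: s = 1.0000, t = -0.7500, ds/dtau = 2.0000, dt/dtau = -1.5000
step 1:
  k1: at (s, t) = (1.000000, -0.750000), (ds/dtau, dt/dtau) = (2.000000, -1.500000); Gamma_sss = 0.000000, Gamma_sst = 0.000000, Gamma_stt = -3.307692, Gamma_tss = 0.000000, Gamma_tst = 0.093023, Gamma_ttt = 0.000000; k1 = (2.000000, -1.500000, 7.442308, 0.558140)
  k2: at (s, t) = (1.050000, -0.787500), (ds/dtau, dt/dtau) = (2.186058, -1.486047); Gamma_sss = 0.000000, Gamma_sst = 0.000000, Gamma_stt = -3.323077, Gamma_tss = 0.000000, Gamma_tst = 0.092593, Gamma_ttt = 0.000000; k2 = (2.186058, -1.486047, 7.338465, 0.601590)
  k3: at (s, t) = (1.054651, -0.787151), (ds/dtau, dt/dtau) = (2.183462, -1.484960); Gamma_sss = 0.000000, Gamma_sst = 0.000000, Gamma_stt = -3.324508, Gamma_tss = 0.000000, Gamma_tst = 0.092553, Gamma_ttt = 0.000000; k3 = (2.183462, -1.484960, 7.330896, 0.600177)
  k4: at (s, t) = (1.109173, -0.824248), (ds/dtau, dt/dtau) = (2.366545, -1.469991); Gamma_sss = 0.000000, Gamma_sst = 0.000000, Gamma_stt = -3.341284, Gamma_tss = 0.000000, Gamma_tst = 0.092088, Gamma_ttt = 0.000000; k4 = (2.366545, -1.469991, 7.220094, 0.640712)
  Y <- Y + (h/6)(k1 + 2k2 + 2k3 + k4): s = 1.1092, t = -0.8243, ds/dtau = 2.3667, dt/dtau = -1.4700
step 2:
  k1: at (s, t) = (1.109213, -0.824267), (ds/dtau, dt/dtau) = (2.366676, -1.469980); Gamma_sss = 0.000000, Gamma_sst = 0.000000, Gamma_stt = -3.341296, Gamma_tss = 0.000000, Gamma_tst = 0.092088, Gamma_ttt = 0.000000; k1 = (2.366676, -1.469980, 7.220012, 0.640740)
  k2: at (s, t) = (1.168380, -0.861016), (ds/dtau, dt/dtau) = (2.547176, -1.453962); Gamma_sss = 0.000000, Gamma_sst = 0.000000, Gamma_stt = -3.359502, Gamma_tss = 0.000000, Gamma_tst = 0.091589, Gamma_ttt = 0.000000; k2 = (2.547176, -1.453962, 7.102001, 0.678397)
  k3: at (s, t) = (1.172893, -0.860616), (ds/dtau, dt/dtau) = (2.544226, -1.453020); Gamma_sss = 0.000000, Gamma_sst = 0.000000, Gamma_stt = -3.360890, Gamma_tss = 0.000000, Gamma_tst = 0.091551, Gamma_ttt = 0.000000; k3 = (2.544226, -1.453020, 7.095739, 0.676892)
  k4: at (s, t) = (1.236424, -0.896918), (ds/dtau, dt/dtau) = (2.721463, -1.436136); Gamma_sss = 0.000000, Gamma_sst = 0.000000, Gamma_stt = -3.380438, Gamma_tss = 0.000000, Gamma_tst = 0.091021, Gamma_ttt = 0.000000; k4 = (2.721463, -1.436136, 6.972104, 0.711494)
  Y <- Y + (h/6)(k1 + 2k2 + 2k3 + k4): s = 1.2365, t = -0.8969, ds/dtau = 2.7216, dt/dtau = -1.4361
step 3:
  k1: at (s, t) = (1.236471, -0.896934), (ds/dtau, dt/dtau) = (2.721573, -1.436123); Gamma_sss = 0.000000, Gamma_sst = 0.000000, Gamma_stt = -3.380453, Gamma_tss = 0.000000, Gamma_tst = 0.091021, Gamma_ttt = 0.000000; k1 = (2.721573, -1.436123, 6.972015, 0.711514)
  k2: at (s, t) = (1.304510, -0.932837), (ds/dtau, dt/dtau) = (2.895873, -1.418336); Gamma_sss = 0.000000, Gamma_sst = 0.000000, Gamma_stt = -3.401388, Gamma_tss = 0.000000, Gamma_tst = 0.090461, Gamma_ttt = 0.000000; k2 = (2.895873, -1.418336, 6.842489, 0.743103)
  k3: at (s, t) = (1.308868, -0.932392), (ds/dtau, dt/dtau) = (2.892635, -1.417546); Gamma_sss = 0.000000, Gamma_sst = 0.000000, Gamma_stt = -3.402729, Gamma_tss = 0.000000, Gamma_tst = 0.090425, Gamma_ttt = 0.000000; k3 = (2.892635, -1.417546, 6.837565, 0.741566)
  k4: at (s, t) = (1.381103, -0.967811), (ds/dtau, dt/dtau) = (3.063451, -1.399045); Gamma_sss = 0.000000, Gamma_sst = 0.000000, Gamma_stt = -3.424955, Gamma_tss = 0.000000, Gamma_tst = 0.089838, Gamma_ttt = 0.000000; k4 = (3.063451, -1.399045, 6.703756, 0.770077)
  Y <- Y + (h/6)(k1 + 2k2 + 2k3 + k4): s = 1.3812, t = -0.9678, ds/dtau = 3.0635, dt/dtau = -1.3990

Answer: s = 1.3812, t = -0.9678, ds/dtau = 3.0635, dt/dtau = -1.3990


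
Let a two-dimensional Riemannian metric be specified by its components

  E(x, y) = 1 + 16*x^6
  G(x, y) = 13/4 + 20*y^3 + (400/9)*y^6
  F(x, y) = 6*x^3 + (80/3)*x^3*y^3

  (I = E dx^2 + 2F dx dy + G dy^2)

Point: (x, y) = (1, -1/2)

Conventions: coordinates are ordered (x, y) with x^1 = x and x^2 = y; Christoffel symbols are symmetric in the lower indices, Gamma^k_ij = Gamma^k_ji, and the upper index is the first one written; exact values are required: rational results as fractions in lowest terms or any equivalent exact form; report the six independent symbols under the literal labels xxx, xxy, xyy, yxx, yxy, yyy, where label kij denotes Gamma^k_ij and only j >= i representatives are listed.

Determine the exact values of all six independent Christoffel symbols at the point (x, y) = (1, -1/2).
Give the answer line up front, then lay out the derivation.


Answer: Gamma_xxx = 432/157, Gamma_xxy = 0, Gamma_xyy = 180/157, Gamma_yxx = 72/157, Gamma_yxy = 0, Gamma_yyy = 30/157

E = 17, F = 8/3, G = 13/9 at the point
E_x = 96, E_y = 0, F_x = 8, F_y = 20, G_x = 0, G_y = 20/3
EG - F^2 = 157/9;  g^inv = (9/157) * [[13/9, -8/3], [-8/3, 17]]
first-kind symbols [ij,l] = (1/2)(d_i g_jl + d_j g_il - d_l g_ij): [xx,x] = E_x/2 = 48, [xx,y] = F_x - E_y/2 = 8, [xy,x] = E_y/2 = 0, [xy,y] = G_x/2 = 0, [yy,x] = F_y - G_x/2 = 20, [yy,y] = G_y/2 = 10/3
Gamma^x_ij = (G*[ij,x] - F*[ij,y])/(EG - F^2), Gamma^y_ij = (E*[ij,y] - F*[ij,x])/(EG - F^2)


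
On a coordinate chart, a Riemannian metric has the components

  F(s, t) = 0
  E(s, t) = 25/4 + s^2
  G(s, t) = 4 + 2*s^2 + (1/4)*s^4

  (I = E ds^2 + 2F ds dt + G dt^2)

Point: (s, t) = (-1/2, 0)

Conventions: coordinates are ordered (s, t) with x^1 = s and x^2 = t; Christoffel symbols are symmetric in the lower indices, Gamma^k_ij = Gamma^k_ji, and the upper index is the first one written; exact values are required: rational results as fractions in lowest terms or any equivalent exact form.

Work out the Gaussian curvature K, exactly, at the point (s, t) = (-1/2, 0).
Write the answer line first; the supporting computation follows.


Answer: K = -200/2873

E = 13/2, F = 0, G = 289/64, EG - F^2 = 3757/128 at the point
E_s = -1, E_t = 0, F_s = 0, F_t = 0, G_s = -17/8, G_t = 0
E_tt = 0, F_st = 0, G_ss = 19/4
By Brioschi, K is (det M1 - det M2) divided by (EG - F^2) squared.
M1 = [[-E_tt/2 + F_st - G_ss/2, E_s/2, F_s - E_t/2], [F_t - G_s/2, E, F], [G_t/2, F, G]] = [[-19/8, -1/2, 0], [17/16, 13/2, 0], [0, 0, 289/64]]; det M1 = -137853/2048
M2 = [[0, E_t/2, G_s/2], [E_t/2, E, F], [G_s/2, F, G]] = [[0, 0, -17/16], [0, 13/2, 0], [-17/16, 0, 289/64]]; det M2 = -3757/512
det M1 - det M2 = -122825/2048; K = -122825/2048 / (3757/128)^2 = -200/2873


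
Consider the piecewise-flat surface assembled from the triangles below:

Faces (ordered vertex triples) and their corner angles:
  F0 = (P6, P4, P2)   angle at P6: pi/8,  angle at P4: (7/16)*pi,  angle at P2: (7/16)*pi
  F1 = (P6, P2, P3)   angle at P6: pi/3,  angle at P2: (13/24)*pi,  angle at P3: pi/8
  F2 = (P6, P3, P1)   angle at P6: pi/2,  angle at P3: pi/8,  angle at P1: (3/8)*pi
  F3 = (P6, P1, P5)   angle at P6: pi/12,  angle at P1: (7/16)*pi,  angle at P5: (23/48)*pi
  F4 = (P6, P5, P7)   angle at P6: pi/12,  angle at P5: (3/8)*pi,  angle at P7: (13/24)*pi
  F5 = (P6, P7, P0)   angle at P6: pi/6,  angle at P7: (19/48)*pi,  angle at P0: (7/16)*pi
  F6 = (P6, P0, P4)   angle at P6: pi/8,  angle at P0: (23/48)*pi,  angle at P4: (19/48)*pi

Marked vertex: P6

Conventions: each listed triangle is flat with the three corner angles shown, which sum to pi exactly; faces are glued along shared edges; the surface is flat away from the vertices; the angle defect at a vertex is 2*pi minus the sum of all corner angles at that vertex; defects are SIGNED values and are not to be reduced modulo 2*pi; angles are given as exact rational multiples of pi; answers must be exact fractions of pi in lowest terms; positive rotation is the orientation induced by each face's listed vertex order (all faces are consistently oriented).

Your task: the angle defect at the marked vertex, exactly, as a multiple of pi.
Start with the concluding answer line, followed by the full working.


Answer: defect(P6) = (7/12)*pi

Sum of corner angles at P6: (17/12)*pi
defect = 2*pi - (17/12)*pi


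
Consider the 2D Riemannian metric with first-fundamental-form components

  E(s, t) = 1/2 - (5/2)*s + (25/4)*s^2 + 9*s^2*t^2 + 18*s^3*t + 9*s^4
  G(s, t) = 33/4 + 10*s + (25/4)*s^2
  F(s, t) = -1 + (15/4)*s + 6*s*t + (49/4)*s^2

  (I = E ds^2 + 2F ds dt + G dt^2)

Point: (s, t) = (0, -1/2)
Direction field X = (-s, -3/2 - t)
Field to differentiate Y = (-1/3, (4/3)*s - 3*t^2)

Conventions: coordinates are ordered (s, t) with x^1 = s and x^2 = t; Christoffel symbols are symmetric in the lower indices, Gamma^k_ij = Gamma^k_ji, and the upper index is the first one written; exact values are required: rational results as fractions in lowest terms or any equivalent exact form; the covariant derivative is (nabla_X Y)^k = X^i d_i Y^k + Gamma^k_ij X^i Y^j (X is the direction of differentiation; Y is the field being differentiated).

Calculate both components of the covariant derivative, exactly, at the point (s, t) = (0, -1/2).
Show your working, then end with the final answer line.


E = 1/2, F = -1, G = 33/4 at the point
E_s = -5/2, E_t = 0, F_s = 3/4, F_t = 0, G_s = 10, G_t = 0
EG - F^2 = 25/8;  g^inv = (8/25) * [[33/4, 1], [1, 1/2]]
first-kind symbols [ij,l] = (1/2)(d_i g_jl + d_j g_il - d_l g_ij): [ss,s] = E_s/2 = -5/4, [ss,t] = F_s - E_t/2 = 3/4, [st,s] = E_t/2 = 0, [st,t] = G_s/2 = 5, [tt,s] = F_t - G_s/2 = -5, [tt,t] = G_t/2 = 0
Gamma^s_ij = (G*[ij,s] - F*[ij,t])/(EG - F^2), Gamma^t_ij = (E*[ij,t] - F*[ij,s])/(EG - F^2)
Gamma_sss = -153/50, Gamma_sst = 8/5, Gamma_stt = -66/5, Gamma_tss = -7/25, Gamma_tst = 4/5, Gamma_ttt = -8/5
X = (0, -1), Y = (-1/3, -3/4) at the point

Answer: (nabla_X Y)^s = -281/30, (nabla_X Y)^t = -59/15


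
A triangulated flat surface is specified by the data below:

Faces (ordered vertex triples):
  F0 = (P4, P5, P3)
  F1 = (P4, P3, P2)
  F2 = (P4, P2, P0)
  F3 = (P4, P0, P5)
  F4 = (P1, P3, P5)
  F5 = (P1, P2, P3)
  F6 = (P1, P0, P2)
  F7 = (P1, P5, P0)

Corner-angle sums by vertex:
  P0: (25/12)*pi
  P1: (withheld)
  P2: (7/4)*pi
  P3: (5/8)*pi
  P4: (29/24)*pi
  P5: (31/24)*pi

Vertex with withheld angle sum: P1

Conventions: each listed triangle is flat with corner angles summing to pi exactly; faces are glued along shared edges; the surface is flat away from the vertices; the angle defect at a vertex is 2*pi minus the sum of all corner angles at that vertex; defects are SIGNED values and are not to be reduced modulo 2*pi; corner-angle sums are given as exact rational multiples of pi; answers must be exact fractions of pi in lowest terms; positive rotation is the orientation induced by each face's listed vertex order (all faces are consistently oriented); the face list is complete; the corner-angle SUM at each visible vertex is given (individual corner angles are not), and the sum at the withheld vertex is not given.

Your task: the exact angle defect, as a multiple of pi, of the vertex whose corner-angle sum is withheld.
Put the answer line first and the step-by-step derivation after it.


Answer: defect(P1) = (23/24)*pi

V = 6, E = 12, F = 8; chi = V - E + F = 2
Gauss-Bonnet: total defect = 2*pi*chi = 4*pi; visible defects sum to (73/24)*pi
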